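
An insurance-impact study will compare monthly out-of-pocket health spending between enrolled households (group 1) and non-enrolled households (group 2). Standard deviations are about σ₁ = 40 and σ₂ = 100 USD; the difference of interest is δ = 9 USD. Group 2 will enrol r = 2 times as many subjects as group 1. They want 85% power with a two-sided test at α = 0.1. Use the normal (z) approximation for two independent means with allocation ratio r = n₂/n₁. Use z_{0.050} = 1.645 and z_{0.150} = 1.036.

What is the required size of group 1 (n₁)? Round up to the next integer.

n₁ = 586

n₁ = (z_{α/2} + z_β)² · (σ₁² + σ₂²/r) / δ²
   = (1.645 + 1.036)² · (40² + 100²/2) / 9²
   = 7.1878 · (1600 + 5000) / 81
   = 7.1878 · 6600 / 81
   = 585.67
Round up → n₁ = 586; n₂ = r·n₁ = 2 × 586 = 1172.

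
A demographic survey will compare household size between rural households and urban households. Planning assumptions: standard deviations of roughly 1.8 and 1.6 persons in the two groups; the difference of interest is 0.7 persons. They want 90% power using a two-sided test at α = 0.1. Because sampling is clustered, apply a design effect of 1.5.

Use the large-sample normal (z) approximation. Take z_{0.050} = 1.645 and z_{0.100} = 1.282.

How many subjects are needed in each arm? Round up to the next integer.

n = 153 per group

n = (z_{α/2} + z_β)² · (σ₁² + σ₂²) / δ²
  = (1.645 + 1.282)² · (1.8² + 1.6² = 5.8) / 0.7²
  = 8.5673 · 5.8 / 0.49
  = 101.41
Design effect: 1.5 × 101.41 = 152.11.
Round up → n = 153 per group.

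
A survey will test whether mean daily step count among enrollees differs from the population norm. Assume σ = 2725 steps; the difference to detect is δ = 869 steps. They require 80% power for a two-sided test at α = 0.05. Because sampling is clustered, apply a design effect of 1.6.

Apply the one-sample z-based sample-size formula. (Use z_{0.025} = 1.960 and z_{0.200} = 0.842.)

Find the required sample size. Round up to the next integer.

n = 124

n = (z_{α/2} + z_β)² · σ² / δ²
  = (1.960 + 0.842)² · 2725² / 869²
  = 7.8512 · 7425625 / 755161
  = 77.20
Design effect: 1.6 × 77.20 = 123.52.
Round up → n = 124.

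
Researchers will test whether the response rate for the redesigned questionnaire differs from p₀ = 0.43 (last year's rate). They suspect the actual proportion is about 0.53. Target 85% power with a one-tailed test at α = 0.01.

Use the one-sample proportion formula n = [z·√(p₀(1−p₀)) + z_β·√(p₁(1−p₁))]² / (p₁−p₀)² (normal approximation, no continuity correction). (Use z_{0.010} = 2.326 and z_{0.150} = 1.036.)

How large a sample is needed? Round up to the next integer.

n = 279

n = [z_α·√(p₀q₀) + z_β·√(p₁q₁)]² / (p₁ − p₀)²
  = [2.326·√(0.43·0.57) + 1.036·√(0.53·0.47)]² / (0.10)²
  = [2.326·0.4951 + 1.036·0.4991]² / 0.0100
  = [1.6686]² / 0.0100
  = 278.43
Round up → n = 279.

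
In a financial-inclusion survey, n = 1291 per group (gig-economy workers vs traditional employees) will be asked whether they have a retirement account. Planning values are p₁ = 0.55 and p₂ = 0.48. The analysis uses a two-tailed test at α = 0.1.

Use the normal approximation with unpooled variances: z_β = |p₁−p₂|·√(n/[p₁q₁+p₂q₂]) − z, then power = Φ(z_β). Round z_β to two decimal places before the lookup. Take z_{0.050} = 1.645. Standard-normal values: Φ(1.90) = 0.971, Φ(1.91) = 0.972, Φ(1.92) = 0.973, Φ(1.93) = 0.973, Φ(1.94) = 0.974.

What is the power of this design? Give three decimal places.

z_β = |p₁−p₂|·√(n/[p₁q₁+p₂q₂]) − z_{α/2}
    = 0.07 · √(1291/0.4971) − 1.645
    = 0.07 · 50.9614 − 1.645
    = 3.5673 − 1.645 = 1.9223 → 1.92
Power = Φ(1.92) = 0.973.

Power ≈ 0.973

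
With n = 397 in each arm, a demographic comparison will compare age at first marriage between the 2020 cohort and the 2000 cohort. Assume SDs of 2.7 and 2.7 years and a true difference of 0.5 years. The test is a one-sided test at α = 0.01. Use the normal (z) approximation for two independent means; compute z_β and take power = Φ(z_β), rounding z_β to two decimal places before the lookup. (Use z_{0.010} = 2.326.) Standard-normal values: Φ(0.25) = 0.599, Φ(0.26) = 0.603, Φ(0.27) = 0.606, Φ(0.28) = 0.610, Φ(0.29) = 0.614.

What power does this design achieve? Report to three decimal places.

Power ≈ 0.610

z_β = δ·√(n/(σ₁²+σ₂²)) − z_α
    = 0.5 · √(397/14.58) − 2.326
    = 0.5 · 5.21815 − 2.326
    = 2.6091 − 2.326 = 0.2831 → 0.28
Power = Φ(0.28) = 0.610.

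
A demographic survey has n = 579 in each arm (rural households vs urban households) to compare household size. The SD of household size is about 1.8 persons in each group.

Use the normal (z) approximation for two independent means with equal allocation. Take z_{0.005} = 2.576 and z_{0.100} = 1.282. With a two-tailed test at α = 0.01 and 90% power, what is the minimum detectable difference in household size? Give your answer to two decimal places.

δ = (z_{α/2} + z_β) · √((σ₁²+σ₂²)/n)
  = (2.576 + 1.282) · √(6.48/579)
  = 3.858 · √0.01119
  = 3.858 · 0.1058
  = 0.4081

Minimum detectable difference ≈ 0.41 persons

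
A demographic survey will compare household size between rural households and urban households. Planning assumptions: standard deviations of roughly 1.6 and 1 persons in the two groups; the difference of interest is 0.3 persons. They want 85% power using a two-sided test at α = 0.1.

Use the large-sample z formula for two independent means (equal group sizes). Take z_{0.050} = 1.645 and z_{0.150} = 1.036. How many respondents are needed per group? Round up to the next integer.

n = (z_{α/2} + z_β)² · (σ₁² + σ₂²) / δ²
  = (1.645 + 1.036)² · (1.6² + 1² = 3.56) / 0.3²
  = 7.1878 · 3.56 / 0.09
  = 284.32
Round up → n = 285 per group.

n = 285 per group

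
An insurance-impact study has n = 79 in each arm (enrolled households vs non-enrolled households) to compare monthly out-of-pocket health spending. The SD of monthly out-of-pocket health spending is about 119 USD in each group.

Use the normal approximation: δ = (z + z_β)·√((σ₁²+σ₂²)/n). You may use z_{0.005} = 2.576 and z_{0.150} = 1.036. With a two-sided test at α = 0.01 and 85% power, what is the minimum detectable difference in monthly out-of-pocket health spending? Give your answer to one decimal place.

Minimum detectable difference ≈ 68.4 USD

δ = (z_{α/2} + z_β) · √((σ₁²+σ₂²)/n)
  = (2.576 + 1.036) · √(28322/79)
  = 3.612 · √358.5063
  = 3.612 · 18.9343
  = 68.3906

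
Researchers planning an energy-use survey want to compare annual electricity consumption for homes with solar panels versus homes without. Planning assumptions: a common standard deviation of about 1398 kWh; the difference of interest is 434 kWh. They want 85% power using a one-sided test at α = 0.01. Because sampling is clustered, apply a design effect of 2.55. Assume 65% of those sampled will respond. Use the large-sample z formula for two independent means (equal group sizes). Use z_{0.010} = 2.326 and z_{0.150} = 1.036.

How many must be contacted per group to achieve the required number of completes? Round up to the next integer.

n = 921 per group

n = (z_α + z_β)² · (σ₁² + σ₂²) / δ²
  = (2.326 + 1.036)² · (2·1398² = 3908808) / 434²
  = 11.3030 · 3908808 / 188356
  = 234.56
Design effect: 2.55 × 234.56 = 598.14.
Adjust for 65% response: 598.14 / 0.65 = 920.21.
Round up → n = 921 per group.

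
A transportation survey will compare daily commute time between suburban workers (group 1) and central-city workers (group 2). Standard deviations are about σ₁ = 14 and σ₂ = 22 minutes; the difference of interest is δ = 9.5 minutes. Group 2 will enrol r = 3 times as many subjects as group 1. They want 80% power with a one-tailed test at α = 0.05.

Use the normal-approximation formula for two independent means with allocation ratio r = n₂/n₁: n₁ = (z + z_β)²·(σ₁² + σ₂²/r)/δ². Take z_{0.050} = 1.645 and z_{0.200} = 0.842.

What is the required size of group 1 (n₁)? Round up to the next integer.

n₁ = 25

n₁ = (z_α + z_β)² · (σ₁² + σ₂²/r) / δ²
   = (1.645 + 0.842)² · (14² + 22²/3) / 9.5²
   = 6.1852 · (196 + 161.3333) / 90.25
   = 6.1852 · 357.3333 / 90.25
   = 24.49
Round up → n₁ = 25; n₂ = r·n₁ = 3 × 25 = 75.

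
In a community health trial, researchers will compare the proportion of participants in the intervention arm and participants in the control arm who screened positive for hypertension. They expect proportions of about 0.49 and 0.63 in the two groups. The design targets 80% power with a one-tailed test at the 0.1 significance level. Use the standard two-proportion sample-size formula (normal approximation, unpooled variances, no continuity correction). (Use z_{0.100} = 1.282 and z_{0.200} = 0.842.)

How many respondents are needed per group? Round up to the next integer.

n = (z_α + z_β)² · [p₁(1−p₁) + p₂(1−p₂)] / (p₁ − p₂)²
  = (1.282 + 0.842)² · (0.49·0.51 + 0.63·0.37) / (-0.14)²
  = (2.124)² · (0.2499 + 0.2331) / 0.0196
  = 4.5114 · 0.4830 / 0.0196
  = 111.17
Round up → n = 112 per group.

n = 112 per group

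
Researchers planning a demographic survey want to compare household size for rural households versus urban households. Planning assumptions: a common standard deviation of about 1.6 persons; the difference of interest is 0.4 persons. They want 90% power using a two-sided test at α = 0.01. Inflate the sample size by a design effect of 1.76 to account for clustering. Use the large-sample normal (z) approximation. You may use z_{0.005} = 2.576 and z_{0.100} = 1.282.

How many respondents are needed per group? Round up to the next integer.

n = (z_{α/2} + z_β)² · (σ₁² + σ₂²) / δ²
  = (2.576 + 1.282)² · (2·1.6² = 5.12) / 0.4²
  = 14.8842 · 5.12 / 0.16
  = 476.29
Design effect: 1.76 × 476.29 = 838.28.
Round up → n = 839 per group.

n = 839 per group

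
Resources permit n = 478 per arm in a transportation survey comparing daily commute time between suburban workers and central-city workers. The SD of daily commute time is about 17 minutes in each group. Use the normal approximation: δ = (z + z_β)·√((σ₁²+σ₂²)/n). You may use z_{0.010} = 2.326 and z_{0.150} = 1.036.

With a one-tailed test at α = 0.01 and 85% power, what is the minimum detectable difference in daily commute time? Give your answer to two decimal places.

Minimum detectable difference ≈ 3.70 minutes

δ = (z_α + z_β) · √((σ₁²+σ₂²)/n)
  = (2.326 + 1.036) · √(578/478)
  = 3.362 · √1.2092
  = 3.362 · 1.0996
  = 3.6970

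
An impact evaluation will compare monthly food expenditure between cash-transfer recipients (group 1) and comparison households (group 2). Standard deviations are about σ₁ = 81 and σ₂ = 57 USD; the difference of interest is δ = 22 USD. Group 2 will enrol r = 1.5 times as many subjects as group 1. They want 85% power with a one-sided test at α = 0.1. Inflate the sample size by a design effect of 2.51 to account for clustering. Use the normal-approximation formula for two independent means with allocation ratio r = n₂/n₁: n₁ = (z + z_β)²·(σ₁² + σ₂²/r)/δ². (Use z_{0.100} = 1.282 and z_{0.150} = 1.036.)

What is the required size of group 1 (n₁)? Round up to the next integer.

n₁ = 244

n₁ = (z_α + z_β)² · (σ₁² + σ₂²/r) / δ²
   = (1.282 + 1.036)² · (81² + 57²/1.5) / 22²
   = 5.3731 · (6561 + 2166) / 484
   = 5.3731 · 8727 / 484
   = 96.88
Design effect: 2.51 × 96.88 = 243.18.
Round up → n₁ = 244; n₂ = r·n₁ = 1.5 × 244 = 366.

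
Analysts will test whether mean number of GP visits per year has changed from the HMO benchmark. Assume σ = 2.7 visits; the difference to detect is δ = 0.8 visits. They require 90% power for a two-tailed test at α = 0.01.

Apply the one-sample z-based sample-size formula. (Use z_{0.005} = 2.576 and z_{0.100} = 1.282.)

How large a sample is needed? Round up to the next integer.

n = (z_{α/2} + z_β)² · σ² / δ²
  = (2.576 + 1.282)² · 2.7² / 0.8²
  = 14.8842 · 7.29 / 0.64
  = 169.54
Round up → n = 170.

n = 170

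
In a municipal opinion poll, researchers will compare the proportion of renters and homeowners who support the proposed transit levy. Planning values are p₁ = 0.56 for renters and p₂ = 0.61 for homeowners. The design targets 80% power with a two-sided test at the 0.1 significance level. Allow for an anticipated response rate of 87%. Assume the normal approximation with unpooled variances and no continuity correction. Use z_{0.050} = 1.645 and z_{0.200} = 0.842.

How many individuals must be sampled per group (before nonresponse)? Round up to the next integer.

n = (z_{α/2} + z_β)² · [p₁(1−p₁) + p₂(1−p₂)] / (p₁ − p₂)²
  = (1.645 + 0.842)² · (0.56·0.44 + 0.61·0.39) / (-0.05)²
  = (2.487)² · (0.2464 + 0.2379) / 0.0025
  = 6.1852 · 0.4843 / 0.0025
  = 1198.19
Adjust for 87% response: 1198.19 / 0.87 = 1377.23.
Round up → n = 1378 per group.

n = 1378 per group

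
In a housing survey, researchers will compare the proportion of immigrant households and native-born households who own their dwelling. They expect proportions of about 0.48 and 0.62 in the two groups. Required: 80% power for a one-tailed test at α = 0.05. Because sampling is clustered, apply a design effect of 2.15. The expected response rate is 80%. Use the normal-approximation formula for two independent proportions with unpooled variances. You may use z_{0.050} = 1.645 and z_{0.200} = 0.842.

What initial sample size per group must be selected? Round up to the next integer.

n = (z_α + z_β)² · [p₁(1−p₁) + p₂(1−p₂)] / (p₁ − p₂)²
  = (1.645 + 0.842)² · (0.48·0.52 + 0.62·0.38) / (-0.14)²
  = (2.487)² · (0.2496 + 0.2356) / 0.0196
  = 6.1852 · 0.4852 / 0.0196
  = 153.11
Design effect: 2.15 × 153.11 = 329.20.
Adjust for 80% response: 329.20 / 0.80 = 411.50.
Round up → n = 412 per group.

n = 412 per group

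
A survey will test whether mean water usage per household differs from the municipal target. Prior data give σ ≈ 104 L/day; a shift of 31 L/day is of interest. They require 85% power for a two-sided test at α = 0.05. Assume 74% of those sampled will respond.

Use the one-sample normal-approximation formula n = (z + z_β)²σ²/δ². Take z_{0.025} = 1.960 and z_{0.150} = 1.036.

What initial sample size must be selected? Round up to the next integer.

n = (z_{α/2} + z_β)² · σ² / δ²
  = (1.960 + 1.036)² · 104² / 31²
  = 8.9760 · 10816 / 961
  = 101.02
Adjust for 74% response: 101.02 / 0.74 = 136.52.
Round up → n = 137.

n = 137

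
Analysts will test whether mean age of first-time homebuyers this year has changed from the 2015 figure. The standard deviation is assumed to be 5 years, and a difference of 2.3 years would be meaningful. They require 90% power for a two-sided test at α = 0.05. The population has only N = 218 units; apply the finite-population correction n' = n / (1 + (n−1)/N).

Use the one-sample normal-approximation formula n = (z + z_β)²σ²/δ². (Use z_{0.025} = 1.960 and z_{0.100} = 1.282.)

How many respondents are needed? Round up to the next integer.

n = (z_{α/2} + z_β)² · σ² / δ²
  = (1.960 + 1.282)² · 5² / 2.3²
  = 10.5106 · 25 / 5.29
  = 49.67
Finite-population correction (N = 218): 49.67 / (1 + (49.67 − 1)/218) = 40.61.
Round up → n = 41.

n = 41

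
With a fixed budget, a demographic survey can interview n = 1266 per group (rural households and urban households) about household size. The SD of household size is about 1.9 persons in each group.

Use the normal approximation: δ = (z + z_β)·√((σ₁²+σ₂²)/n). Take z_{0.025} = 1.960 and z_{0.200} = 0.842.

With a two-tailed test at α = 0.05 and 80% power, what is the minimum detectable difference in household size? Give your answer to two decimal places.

δ = (z_{α/2} + z_β) · √((σ₁²+σ₂²)/n)
  = (1.960 + 0.842) · √(7.22/1266)
  = 2.802 · √0.0057
  = 2.802 · 0.0755
  = 0.2116

Minimum detectable difference ≈ 0.21 persons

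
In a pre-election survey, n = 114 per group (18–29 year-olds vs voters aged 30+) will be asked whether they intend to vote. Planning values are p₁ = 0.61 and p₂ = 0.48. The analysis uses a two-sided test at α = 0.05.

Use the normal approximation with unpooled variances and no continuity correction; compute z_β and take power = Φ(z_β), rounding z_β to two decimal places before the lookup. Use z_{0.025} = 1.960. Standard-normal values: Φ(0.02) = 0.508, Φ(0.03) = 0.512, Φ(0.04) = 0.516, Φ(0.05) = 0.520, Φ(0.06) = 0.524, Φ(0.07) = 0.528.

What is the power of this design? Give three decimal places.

Power ≈ 0.512

z_β = |p₁−p₂|·√(n/[p₁q₁+p₂q₂]) − z_{α/2}
    = 0.13 · √(114/0.4875) − 1.960
    = 0.13 · 15.2920 − 1.960
    = 1.9880 − 1.960 = 0.0280 → 0.03
Power = Φ(0.03) = 0.512.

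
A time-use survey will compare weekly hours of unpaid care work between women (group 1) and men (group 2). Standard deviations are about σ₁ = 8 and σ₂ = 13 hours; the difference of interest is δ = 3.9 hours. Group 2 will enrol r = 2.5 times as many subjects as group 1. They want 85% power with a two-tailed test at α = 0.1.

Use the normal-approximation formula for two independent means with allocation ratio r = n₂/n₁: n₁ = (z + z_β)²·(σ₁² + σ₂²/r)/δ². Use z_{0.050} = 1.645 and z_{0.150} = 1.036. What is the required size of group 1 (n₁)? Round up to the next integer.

n₁ = (z_{α/2} + z_β)² · (σ₁² + σ₂²/r) / δ²
   = (1.645 + 1.036)² · (8² + 13²/2.5) / 3.9²
   = 7.1878 · (64 + 67.6) / 15.21
   = 7.1878 · 131.6 / 15.21
   = 62.19
Round up → n₁ = 63; n₂ = r·n₁ = 2.5 × 63 = 158.

n₁ = 63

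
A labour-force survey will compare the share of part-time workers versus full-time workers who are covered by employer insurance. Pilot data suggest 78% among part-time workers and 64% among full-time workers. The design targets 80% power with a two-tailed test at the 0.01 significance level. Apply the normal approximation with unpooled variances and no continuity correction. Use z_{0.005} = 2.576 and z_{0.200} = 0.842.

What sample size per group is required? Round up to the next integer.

n = 240 per group

n = (z_{α/2} + z_β)² · [p₁(1−p₁) + p₂(1−p₂)] / (p₁ − p₂)²
  = (2.576 + 0.842)² · (0.78·0.22 + 0.64·0.36) / (0.14)²
  = (3.418)² · (0.1716 + 0.2304) / 0.0196
  = 11.6827 · 0.4020 / 0.0196
  = 239.62
Round up → n = 240 per group.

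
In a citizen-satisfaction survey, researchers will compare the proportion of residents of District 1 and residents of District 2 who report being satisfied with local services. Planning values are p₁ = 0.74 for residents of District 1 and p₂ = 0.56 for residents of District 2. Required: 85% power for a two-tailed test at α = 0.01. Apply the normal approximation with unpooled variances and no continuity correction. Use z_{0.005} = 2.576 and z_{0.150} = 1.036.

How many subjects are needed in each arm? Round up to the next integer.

n = (z_{α/2} + z_β)² · [p₁(1−p₁) + p₂(1−p₂)] / (p₁ − p₂)²
  = (2.576 + 1.036)² · (0.74·0.26 + 0.56·0.44) / (0.18)²
  = (3.612)² · (0.1924 + 0.2464) / 0.0324
  = 13.0465 · 0.4388 / 0.0324
  = 176.69
Round up → n = 177 per group.

n = 177 per group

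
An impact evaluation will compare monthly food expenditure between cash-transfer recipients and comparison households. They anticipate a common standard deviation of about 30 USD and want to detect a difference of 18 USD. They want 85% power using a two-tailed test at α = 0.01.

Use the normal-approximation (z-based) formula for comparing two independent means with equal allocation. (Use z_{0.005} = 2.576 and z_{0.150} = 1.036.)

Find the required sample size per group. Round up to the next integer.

n = 73 per group

n = (z_{α/2} + z_β)² · (σ₁² + σ₂²) / δ²
  = (2.576 + 1.036)² · (2·30² = 1800) / 18²
  = 13.0465 · 1800 / 324
  = 72.48
Round up → n = 73 per group.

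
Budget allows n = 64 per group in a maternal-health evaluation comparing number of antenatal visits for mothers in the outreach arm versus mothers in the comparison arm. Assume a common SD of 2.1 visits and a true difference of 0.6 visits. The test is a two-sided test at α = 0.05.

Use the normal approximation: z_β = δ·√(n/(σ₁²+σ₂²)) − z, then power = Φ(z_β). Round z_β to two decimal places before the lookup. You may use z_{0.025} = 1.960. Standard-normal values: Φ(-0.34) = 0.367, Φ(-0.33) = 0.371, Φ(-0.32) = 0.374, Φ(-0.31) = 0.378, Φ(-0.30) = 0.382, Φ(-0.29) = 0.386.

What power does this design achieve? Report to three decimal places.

z_β = δ·√(n/(σ₁²+σ₂²)) − z_{α/2}
    = 0.6 · √(64/8.82) − 1.960
    = 0.6 · 2.69374 − 1.960
    = 1.6162 − 1.960 = -0.3438 → -0.34
Power = Φ(-0.34) = 0.367.

Power ≈ 0.367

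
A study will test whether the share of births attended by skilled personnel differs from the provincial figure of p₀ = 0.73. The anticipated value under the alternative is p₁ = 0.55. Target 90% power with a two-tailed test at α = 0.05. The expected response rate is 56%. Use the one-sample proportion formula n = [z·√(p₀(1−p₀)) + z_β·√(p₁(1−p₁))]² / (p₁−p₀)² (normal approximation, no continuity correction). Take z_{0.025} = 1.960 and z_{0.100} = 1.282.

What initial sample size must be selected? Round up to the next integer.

n = 126

n = [z_{α/2}·√(p₀q₀) + z_β·√(p₁q₁)]² / (p₁ − p₀)²
  = [1.960·√(0.73·0.27) + 1.282·√(0.55·0.45)]² / (-0.18)²
  = [1.960·0.4440 + 1.282·0.4975]² / 0.0324
  = [1.5079]² / 0.0324
  = 70.18
Adjust for 56% response: 70.18 / 0.56 = 125.33.
Round up → n = 126.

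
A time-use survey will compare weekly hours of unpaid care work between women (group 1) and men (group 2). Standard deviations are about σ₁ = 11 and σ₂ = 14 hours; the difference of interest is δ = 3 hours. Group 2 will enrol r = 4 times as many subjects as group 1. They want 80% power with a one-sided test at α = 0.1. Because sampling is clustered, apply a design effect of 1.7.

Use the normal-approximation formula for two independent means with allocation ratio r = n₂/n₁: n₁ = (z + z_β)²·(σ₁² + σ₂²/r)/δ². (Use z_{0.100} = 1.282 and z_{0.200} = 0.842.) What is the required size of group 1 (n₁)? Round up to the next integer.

n₁ = (z_α + z_β)² · (σ₁² + σ₂²/r) / δ²
   = (1.282 + 0.842)² · (11² + 14²/4) / 3²
   = 4.5114 · (121 + 49) / 9
   = 4.5114 · 170 / 9
   = 85.21
Design effect: 1.7 × 85.21 = 144.87.
Round up → n₁ = 145; n₂ = r·n₁ = 4 × 145 = 580.

n₁ = 145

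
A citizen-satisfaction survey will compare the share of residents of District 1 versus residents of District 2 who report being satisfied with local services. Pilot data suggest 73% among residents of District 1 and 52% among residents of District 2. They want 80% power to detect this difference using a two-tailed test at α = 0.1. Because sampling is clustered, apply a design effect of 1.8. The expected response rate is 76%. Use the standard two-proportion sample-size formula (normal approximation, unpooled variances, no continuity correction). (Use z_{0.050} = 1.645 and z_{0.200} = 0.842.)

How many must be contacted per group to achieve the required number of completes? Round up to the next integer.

n = 149 per group

n = (z_{α/2} + z_β)² · [p₁(1−p₁) + p₂(1−p₂)] / (p₁ − p₂)²
  = (1.645 + 0.842)² · (0.73·0.27 + 0.52·0.48) / (0.21)²
  = (2.487)² · (0.1971 + 0.2496) / 0.0441
  = 6.1852 · 0.4467 / 0.0441
  = 62.65
Design effect: 1.8 × 62.65 = 112.77.
Adjust for 76% response: 112.77 / 0.76 = 148.38.
Round up → n = 149 per group.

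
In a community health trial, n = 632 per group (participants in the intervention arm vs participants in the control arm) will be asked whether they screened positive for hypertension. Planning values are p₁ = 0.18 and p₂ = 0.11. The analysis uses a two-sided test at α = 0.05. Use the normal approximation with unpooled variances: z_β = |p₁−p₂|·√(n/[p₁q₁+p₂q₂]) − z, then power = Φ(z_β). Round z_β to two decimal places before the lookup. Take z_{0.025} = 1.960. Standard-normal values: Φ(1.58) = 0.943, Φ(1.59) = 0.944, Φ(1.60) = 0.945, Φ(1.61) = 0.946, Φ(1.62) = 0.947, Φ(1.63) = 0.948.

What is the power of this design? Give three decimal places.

Power ≈ 0.944

z_β = |p₁−p₂|·√(n/[p₁q₁+p₂q₂]) − z_{α/2}
    = 0.07 · √(632/0.2455) − 1.960
    = 0.07 · 50.7379 − 1.960
    = 3.5517 − 1.960 = 1.5917 → 1.59
Power = Φ(1.59) = 0.944.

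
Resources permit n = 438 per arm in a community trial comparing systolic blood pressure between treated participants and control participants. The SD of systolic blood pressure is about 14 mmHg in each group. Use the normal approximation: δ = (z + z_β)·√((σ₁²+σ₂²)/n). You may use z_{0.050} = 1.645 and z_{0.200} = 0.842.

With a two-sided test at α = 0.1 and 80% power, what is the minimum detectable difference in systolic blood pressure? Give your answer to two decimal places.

δ = (z_{α/2} + z_β) · √((σ₁²+σ₂²)/n)
  = (1.645 + 0.842) · √(392/438)
  = 2.487 · √0.89498
  = 2.487 · 0.9460
  = 2.3528

Minimum detectable difference ≈ 2.35 mmHg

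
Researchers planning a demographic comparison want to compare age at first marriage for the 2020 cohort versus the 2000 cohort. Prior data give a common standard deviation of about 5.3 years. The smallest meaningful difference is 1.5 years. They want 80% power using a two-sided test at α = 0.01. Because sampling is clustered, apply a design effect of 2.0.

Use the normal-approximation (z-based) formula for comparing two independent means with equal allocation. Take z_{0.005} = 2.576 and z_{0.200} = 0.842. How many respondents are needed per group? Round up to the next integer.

n = (z_{α/2} + z_β)² · (σ₁² + σ₂²) / δ²
  = (2.576 + 0.842)² · (2·5.3² = 56.18) / 1.5²
  = 11.6827 · 56.18 / 2.25
  = 291.70
Design effect: 2.0 × 291.70 = 583.41.
Round up → n = 584 per group.

n = 584 per group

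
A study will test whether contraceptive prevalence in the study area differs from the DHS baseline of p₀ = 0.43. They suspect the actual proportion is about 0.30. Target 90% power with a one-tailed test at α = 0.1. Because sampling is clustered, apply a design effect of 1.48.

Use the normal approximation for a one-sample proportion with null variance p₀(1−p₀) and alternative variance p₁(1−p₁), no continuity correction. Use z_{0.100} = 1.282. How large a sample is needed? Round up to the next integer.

n = 131

n = [z_α·√(p₀q₀) + z_β·√(p₁q₁)]² / (p₁ − p₀)²
  = [1.282·√(0.43·0.57) + 1.282·√(0.30·0.70)]² / (-0.13)²
  = [1.282·0.4951 + 1.282·0.4583]² / 0.0169
  = [1.2222]² / 0.0169
  = 88.39
Design effect: 1.48 × 88.39 = 130.81.
Round up → n = 131.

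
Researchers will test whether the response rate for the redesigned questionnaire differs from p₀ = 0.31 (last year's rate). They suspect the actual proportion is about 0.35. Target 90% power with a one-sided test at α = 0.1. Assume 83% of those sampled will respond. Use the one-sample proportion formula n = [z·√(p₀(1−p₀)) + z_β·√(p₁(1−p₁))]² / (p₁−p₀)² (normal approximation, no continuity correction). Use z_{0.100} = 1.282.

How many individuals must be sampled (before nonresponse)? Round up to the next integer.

n = [z_α·√(p₀q₀) + z_β·√(p₁q₁)]² / (p₁ − p₀)²
  = [1.282·√(0.31·0.69) + 1.282·√(0.35·0.65)]² / (0.04)²
  = [1.282·0.4625 + 1.282·0.4770]² / 0.0016
  = [1.2044]² / 0.0016
  = 906.60
Adjust for 83% response: 906.60 / 0.83 = 1092.29.
Round up → n = 1093.

n = 1093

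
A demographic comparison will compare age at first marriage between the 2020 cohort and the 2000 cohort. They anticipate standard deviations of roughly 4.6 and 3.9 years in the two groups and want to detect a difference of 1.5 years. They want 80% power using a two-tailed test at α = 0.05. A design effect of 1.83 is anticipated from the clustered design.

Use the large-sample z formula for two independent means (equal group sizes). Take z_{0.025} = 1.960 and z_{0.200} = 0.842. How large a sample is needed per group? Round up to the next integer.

n = (z_{α/2} + z_β)² · (σ₁² + σ₂²) / δ²
  = (1.960 + 0.842)² · (4.6² + 3.9² = 36.37) / 1.5²
  = 7.8512 · 36.37 / 2.25
  = 126.91
Design effect: 1.83 × 126.91 = 232.25.
Round up → n = 233 per group.

n = 233 per group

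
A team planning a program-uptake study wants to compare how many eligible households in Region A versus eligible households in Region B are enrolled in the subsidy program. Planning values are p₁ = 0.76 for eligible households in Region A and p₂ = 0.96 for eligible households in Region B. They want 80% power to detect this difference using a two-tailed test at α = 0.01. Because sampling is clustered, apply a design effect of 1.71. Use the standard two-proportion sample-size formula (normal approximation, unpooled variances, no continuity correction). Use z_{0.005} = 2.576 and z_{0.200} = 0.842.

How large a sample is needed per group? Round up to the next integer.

n = 111 per group

n = (z_{α/2} + z_β)² · [p₁(1−p₁) + p₂(1−p₂)] / (p₁ − p₂)²
  = (2.576 + 0.842)² · (0.76·0.24 + 0.96·0.04) / (-0.20)²
  = (3.418)² · (0.1824 + 0.0384) / 0.0400
  = 11.6827 · 0.2208 / 0.0400
  = 64.49
Design effect: 1.71 × 64.49 = 110.28.
Round up → n = 111 per group.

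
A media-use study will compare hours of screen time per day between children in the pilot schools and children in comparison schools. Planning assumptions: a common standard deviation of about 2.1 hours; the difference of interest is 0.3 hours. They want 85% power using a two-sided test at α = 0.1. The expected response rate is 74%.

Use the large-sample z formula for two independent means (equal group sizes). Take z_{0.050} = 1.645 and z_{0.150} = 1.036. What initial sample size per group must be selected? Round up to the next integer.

n = (z_{α/2} + z_β)² · (σ₁² + σ₂²) / δ²
  = (1.645 + 1.036)² · (2·2.1² = 8.82) / 0.3²
  = 7.1878 · 8.82 / 0.09
  = 704.40
Adjust for 74% response: 704.40 / 0.74 = 951.89.
Round up → n = 952 per group.

n = 952 per group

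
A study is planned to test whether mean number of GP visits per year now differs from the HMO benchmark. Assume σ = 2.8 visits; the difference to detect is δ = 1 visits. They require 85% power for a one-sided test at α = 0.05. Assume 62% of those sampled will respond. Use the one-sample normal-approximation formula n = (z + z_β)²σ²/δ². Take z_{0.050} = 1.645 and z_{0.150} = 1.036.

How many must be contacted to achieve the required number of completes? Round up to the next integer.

n = 91

n = (z_α + z_β)² · σ² / δ²
  = (1.645 + 1.036)² · 2.8² / 1²
  = 7.1878 · 7.84 / 1
  = 56.35
Adjust for 62% response: 56.35 / 0.62 = 90.89.
Round up → n = 91.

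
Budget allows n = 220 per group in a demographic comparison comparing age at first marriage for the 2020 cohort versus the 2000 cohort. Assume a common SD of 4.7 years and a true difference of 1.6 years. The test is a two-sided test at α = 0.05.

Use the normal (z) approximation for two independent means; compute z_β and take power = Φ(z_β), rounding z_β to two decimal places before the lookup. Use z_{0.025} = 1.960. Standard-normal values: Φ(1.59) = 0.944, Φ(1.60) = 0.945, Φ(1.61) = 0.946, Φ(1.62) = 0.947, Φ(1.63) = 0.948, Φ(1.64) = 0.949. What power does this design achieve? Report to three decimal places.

Power ≈ 0.946

z_β = δ·√(n/(σ₁²+σ₂²)) − z_{α/2}
    = 1.6 · √(220/44.18) − 1.960
    = 1.6 · 2.23151 − 1.960
    = 3.5704 − 1.960 = 1.6104 → 1.61
Power = Φ(1.61) = 0.946.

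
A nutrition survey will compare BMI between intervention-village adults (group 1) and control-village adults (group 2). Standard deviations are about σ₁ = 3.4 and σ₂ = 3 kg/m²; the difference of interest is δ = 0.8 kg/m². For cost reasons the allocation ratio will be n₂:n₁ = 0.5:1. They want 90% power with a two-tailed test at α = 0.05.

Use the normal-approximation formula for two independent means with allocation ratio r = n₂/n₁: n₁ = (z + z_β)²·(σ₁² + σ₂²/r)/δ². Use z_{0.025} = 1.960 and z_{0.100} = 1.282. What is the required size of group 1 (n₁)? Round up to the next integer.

n₁ = (z_{α/2} + z_β)² · (σ₁² + σ₂²/r) / δ²
   = (1.960 + 1.282)² · (3.4² + 3²/0.5) / 0.8²
   = 10.5106 · (11.56 + 18) / 0.64
   = 10.5106 · 29.56 / 0.64
   = 485.46
Round up → n₁ = 486; n₂ = r·n₁ = 0.5 × 486 = 243.

n₁ = 486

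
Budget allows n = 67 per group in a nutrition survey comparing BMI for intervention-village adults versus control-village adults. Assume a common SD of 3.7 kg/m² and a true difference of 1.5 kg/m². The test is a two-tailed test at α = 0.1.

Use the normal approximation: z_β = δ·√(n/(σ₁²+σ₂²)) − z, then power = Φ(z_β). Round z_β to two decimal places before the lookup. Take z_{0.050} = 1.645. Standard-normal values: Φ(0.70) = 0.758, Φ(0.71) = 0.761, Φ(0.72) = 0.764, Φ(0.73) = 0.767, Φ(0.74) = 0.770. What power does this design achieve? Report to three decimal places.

z_β = δ·√(n/(σ₁²+σ₂²)) − z_{α/2}
    = 1.5 · √(67/27.38) − 1.645
    = 1.5 · 1.56430 − 1.645
    = 2.3465 − 1.645 = 0.7015 → 0.70
Power = Φ(0.70) = 0.758.

Power ≈ 0.758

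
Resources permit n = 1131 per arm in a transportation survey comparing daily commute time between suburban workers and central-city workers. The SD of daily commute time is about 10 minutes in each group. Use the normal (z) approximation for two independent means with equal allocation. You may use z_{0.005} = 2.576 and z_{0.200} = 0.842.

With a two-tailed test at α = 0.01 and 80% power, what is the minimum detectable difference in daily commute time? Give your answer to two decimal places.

Minimum detectable difference ≈ 1.44 minutes

δ = (z_{α/2} + z_β) · √((σ₁²+σ₂²)/n)
  = (2.576 + 0.842) · √(200/1131)
  = 3.418 · √0.17683
  = 3.418 · 0.4205
  = 1.4373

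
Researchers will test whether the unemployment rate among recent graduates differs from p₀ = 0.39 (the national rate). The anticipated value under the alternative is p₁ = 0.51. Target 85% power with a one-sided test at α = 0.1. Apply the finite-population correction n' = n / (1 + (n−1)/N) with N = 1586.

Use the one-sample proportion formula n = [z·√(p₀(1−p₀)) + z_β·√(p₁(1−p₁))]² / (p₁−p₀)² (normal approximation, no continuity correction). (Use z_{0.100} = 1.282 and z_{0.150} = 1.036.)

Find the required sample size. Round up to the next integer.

n = 86

n = [z_α·√(p₀q₀) + z_β·√(p₁q₁)]² / (p₁ − p₀)²
  = [1.282·√(0.39·0.61) + 1.036·√(0.51·0.49)]² / (0.12)²
  = [1.282·0.4877 + 1.036·0.4999]² / 0.0144
  = [1.1432]² / 0.0144
  = 90.76
Finite-population correction (N = 1586): 90.76 / (1 + (90.76 − 1)/1586) = 85.90.
Round up → n = 86.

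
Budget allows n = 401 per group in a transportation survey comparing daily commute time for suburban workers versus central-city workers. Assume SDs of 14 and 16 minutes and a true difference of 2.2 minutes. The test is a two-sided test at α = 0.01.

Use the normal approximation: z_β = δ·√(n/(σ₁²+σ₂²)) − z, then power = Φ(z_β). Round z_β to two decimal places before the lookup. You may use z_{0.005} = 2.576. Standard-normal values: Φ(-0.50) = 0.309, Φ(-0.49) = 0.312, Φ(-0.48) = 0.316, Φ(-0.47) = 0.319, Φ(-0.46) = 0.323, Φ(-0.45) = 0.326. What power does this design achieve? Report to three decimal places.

Power ≈ 0.309

z_β = δ·√(n/(σ₁²+σ₂²)) − z_{α/2}
    = 2.2 · √(401/452) − 2.576
    = 2.2 · 0.94190 − 2.576
    = 2.0722 − 2.576 = -0.5038 → -0.50
Power = Φ(-0.50) = 0.309.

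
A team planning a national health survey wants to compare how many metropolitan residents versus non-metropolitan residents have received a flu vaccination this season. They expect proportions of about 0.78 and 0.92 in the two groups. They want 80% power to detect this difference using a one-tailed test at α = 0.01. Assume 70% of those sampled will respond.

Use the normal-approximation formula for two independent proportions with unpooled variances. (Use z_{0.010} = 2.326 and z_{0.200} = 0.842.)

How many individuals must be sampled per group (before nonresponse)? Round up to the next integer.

n = 180 per group

n = (z_α + z_β)² · [p₁(1−p₁) + p₂(1−p₂)] / (p₁ − p₂)²
  = (2.326 + 0.842)² · (0.78·0.22 + 0.92·0.08) / (-0.14)²
  = (3.168)² · (0.1716 + 0.0736) / 0.0196
  = 10.0362 · 0.2452 / 0.0196
  = 125.56
Adjust for 70% response: 125.56 / 0.70 = 179.36.
Round up → n = 180 per group.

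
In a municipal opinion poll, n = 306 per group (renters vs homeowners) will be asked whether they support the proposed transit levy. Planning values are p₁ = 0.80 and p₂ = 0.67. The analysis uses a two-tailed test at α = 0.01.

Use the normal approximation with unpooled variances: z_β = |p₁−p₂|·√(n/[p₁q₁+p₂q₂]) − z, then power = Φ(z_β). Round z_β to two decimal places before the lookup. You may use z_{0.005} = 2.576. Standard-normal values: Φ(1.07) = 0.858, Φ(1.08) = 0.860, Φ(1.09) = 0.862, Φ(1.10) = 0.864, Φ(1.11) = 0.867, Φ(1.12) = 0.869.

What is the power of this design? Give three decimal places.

Power ≈ 0.867

z_β = |p₁−p₂|·√(n/[p₁q₁+p₂q₂]) − z_{α/2}
    = 0.13 · √(306/0.3811) − 2.576
    = 0.13 · 28.3362 − 2.576
    = 3.6837 − 2.576 = 1.1077 → 1.11
Power = Φ(1.11) = 0.867.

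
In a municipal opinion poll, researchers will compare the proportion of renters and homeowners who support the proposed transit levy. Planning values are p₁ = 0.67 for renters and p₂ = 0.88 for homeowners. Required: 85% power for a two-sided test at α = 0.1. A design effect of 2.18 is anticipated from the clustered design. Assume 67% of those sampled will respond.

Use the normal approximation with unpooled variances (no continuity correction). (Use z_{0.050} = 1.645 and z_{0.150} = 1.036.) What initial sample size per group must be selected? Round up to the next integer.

n = 174 per group

n = (z_{α/2} + z_β)² · [p₁(1−p₁) + p₂(1−p₂)] / (p₁ − p₂)²
  = (1.645 + 1.036)² · (0.67·0.33 + 0.88·0.12) / (-0.21)²
  = (2.681)² · (0.2211 + 0.1056) / 0.0441
  = 7.1878 · 0.3267 / 0.0441
  = 53.25
Design effect: 2.18 × 53.25 = 116.08.
Adjust for 67% response: 116.08 / 0.67 = 173.26.
Round up → n = 174 per group.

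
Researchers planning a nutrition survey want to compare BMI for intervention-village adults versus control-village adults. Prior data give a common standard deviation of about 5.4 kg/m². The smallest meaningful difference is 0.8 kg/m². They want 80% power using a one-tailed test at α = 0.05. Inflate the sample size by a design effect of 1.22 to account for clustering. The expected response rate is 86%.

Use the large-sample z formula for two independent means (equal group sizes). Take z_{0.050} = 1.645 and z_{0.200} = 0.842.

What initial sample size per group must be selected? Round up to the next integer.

n = 800 per group

n = (z_α + z_β)² · (σ₁² + σ₂²) / δ²
  = (1.645 + 0.842)² · (2·5.4² = 58.32) / 0.8²
  = 6.1852 · 58.32 / 0.64
  = 563.62
Design effect: 1.22 × 563.62 = 687.62.
Adjust for 86% response: 687.62 / 0.86 = 799.56.
Round up → n = 800 per group.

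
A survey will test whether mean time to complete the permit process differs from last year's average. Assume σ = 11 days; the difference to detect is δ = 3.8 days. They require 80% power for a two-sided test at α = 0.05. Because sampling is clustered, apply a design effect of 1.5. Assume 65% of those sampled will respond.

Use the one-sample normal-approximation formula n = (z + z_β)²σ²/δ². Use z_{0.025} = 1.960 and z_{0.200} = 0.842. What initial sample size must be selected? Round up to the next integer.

n = (z_{α/2} + z_β)² · σ² / δ²
  = (1.960 + 0.842)² · 11² / 3.8²
  = 7.8512 · 121 / 14.44
  = 65.79
Design effect: 1.5 × 65.79 = 98.68.
Adjust for 65% response: 98.68 / 0.65 = 151.82.
Round up → n = 152.

n = 152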